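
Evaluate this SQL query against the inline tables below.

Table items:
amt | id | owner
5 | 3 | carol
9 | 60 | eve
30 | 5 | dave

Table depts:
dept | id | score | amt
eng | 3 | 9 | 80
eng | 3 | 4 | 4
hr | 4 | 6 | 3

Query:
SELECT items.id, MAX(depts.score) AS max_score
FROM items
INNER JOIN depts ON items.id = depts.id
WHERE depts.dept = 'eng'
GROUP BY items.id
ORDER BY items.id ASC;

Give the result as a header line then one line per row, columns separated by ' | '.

After JOIN depts (2 rows):
items.amt | items.id | items.owner | depts.dept | depts.id | depts.score | depts.amt
5 | 3 | carol | eng | 3 | 9 | 80
5 | 3 | carol | eng | 3 | 4 | 4
After WHERE (2 rows):
items.amt | items.id | items.owner | depts.dept | depts.id | depts.score | depts.amt
5 | 3 | carol | eng | 3 | 9 | 80
5 | 3 | carol | eng | 3 | 4 | 4
After GROUP BY (1 rows):
items.id | max_score
3 | 9
After ORDER BY (1 rows):
items.id | max_score
3 | 9

== RESULT ==
items.id | max_score
3 | 9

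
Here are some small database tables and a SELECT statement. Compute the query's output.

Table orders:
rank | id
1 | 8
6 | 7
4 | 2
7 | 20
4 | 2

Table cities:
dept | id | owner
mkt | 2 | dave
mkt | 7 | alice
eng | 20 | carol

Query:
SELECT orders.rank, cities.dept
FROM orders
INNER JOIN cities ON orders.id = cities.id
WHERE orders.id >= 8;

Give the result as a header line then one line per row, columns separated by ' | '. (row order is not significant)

After JOIN cities (4 rows):
orders.rank | orders.id | cities.dept | cities.id | cities.owner
6 | 7 | mkt | 7 | alice
4 | 2 | mkt | 2 | dave
7 | 20 | eng | 20 | carol
4 | 2 | mkt | 2 | dave
After WHERE (1 rows):
orders.rank | orders.id | cities.dept | cities.id | cities.owner
7 | 20 | eng | 20 | carol
After SELECT (1 rows):
orders.rank | cities.dept
7 | eng

== RESULT ==
orders.rank | cities.dept
7 | eng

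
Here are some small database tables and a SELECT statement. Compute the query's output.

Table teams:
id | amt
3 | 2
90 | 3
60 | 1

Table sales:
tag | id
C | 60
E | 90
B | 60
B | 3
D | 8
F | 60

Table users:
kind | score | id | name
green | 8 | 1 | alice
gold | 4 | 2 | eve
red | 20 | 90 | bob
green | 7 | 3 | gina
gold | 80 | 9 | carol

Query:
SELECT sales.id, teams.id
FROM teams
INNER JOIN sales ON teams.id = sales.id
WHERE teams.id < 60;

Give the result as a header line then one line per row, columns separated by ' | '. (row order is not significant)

== RESULT ==
sales.id | teams.id
3 | 3

Derivation:
After JOIN sales (5 rows):
teams.id | teams.amt | sales.tag | sales.id
3 | 2 | B | 3
90 | 3 | E | 90
60 | 1 | C | 60
60 | 1 | B | 60
60 | 1 | F | 60
After WHERE (1 rows):
teams.id | teams.amt | sales.tag | sales.id
3 | 2 | B | 3
After SELECT (1 rows):
sales.id | teams.id
3 | 3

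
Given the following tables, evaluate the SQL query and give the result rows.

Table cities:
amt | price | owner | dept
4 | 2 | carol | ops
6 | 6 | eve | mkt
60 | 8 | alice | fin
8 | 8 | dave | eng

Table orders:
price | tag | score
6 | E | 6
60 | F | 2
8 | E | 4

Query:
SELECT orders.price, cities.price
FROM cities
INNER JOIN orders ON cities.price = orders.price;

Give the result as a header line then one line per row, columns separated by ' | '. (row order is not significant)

== RESULT ==
orders.price | cities.price
6 | 6
8 | 8
8 | 8

Derivation:
After JOIN orders (3 rows):
cities.amt | cities.price | cities.owner | cities.dept | orders.price | orders.tag | orders.score
6 | 6 | eve | mkt | 6 | E | 6
60 | 8 | alice | fin | 8 | E | 4
8 | 8 | dave | eng | 8 | E | 4
After SELECT (3 rows):
orders.price | cities.price
6 | 6
8 | 8
8 | 8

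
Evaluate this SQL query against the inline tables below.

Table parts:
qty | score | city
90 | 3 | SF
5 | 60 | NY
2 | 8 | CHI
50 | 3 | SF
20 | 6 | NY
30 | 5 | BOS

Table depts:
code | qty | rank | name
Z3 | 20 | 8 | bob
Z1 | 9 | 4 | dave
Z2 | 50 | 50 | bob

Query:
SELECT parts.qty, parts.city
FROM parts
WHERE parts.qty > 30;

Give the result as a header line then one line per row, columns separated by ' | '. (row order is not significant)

== RESULT ==
parts.qty | parts.city
90 | SF
50 | SF

Derivation:
After WHERE (2 rows):
parts.qty | parts.score | parts.city
90 | 3 | SF
50 | 3 | SF
After SELECT (2 rows):
parts.qty | parts.city
90 | SF
50 | SF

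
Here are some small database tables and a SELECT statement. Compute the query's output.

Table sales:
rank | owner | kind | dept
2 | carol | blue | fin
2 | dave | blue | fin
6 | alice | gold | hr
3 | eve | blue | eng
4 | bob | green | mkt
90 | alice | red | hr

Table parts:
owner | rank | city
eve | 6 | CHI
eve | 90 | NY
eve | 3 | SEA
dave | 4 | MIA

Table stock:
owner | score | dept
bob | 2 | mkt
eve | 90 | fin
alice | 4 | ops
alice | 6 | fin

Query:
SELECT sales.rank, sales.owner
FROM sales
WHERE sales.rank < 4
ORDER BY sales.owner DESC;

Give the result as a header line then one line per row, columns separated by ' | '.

== RESULT ==
sales.rank | sales.owner
3 | eve
2 | dave
2 | carol

Derivation:
After WHERE (3 rows):
sales.rank | sales.owner | sales.kind | sales.dept
2 | carol | blue | fin
2 | dave | blue | fin
3 | eve | blue | eng
After SELECT (3 rows):
sales.rank | sales.owner
2 | carol
2 | dave
3 | eve
After ORDER BY (3 rows):
sales.rank | sales.owner
3 | eve
2 | dave
2 | carol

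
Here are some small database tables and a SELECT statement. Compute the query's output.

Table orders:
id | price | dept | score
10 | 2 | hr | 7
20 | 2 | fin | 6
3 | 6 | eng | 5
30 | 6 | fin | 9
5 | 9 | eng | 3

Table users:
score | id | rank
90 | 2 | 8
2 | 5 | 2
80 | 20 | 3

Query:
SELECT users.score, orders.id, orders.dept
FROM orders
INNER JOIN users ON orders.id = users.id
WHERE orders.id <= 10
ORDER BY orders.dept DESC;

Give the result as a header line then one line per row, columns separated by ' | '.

== RESULT ==
users.score | orders.id | orders.dept
2 | 5 | eng

Derivation:
After JOIN users (2 rows):
orders.id | orders.price | orders.dept | orders.score | users.score | users.id | users.rank
20 | 2 | fin | 6 | 80 | 20 | 3
5 | 9 | eng | 3 | 2 | 5 | 2
After WHERE (1 rows):
orders.id | orders.price | orders.dept | orders.score | users.score | users.id | users.rank
5 | 9 | eng | 3 | 2 | 5 | 2
After SELECT (1 rows):
users.score | orders.id | orders.dept
2 | 5 | eng
After ORDER BY (1 rows):
users.score | orders.id | orders.dept
2 | 5 | eng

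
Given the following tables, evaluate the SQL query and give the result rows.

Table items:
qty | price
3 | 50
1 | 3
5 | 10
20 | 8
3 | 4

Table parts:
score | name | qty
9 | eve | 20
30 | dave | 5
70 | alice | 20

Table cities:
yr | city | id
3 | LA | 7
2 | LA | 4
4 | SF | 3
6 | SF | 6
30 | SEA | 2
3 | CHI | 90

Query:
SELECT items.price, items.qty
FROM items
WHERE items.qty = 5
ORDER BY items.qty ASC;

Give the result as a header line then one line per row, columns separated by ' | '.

After WHERE (1 rows):
items.qty | items.price
5 | 10
After SELECT (1 rows):
items.price | items.qty
10 | 5
After ORDER BY (1 rows):
items.price | items.qty
10 | 5

== RESULT ==
items.price | items.qty
10 | 5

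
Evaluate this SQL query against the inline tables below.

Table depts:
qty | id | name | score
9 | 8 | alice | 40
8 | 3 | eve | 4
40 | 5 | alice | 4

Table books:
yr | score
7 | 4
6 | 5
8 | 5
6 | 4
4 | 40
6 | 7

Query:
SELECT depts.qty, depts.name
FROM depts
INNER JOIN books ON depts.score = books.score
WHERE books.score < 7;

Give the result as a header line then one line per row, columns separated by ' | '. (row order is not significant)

After JOIN books (5 rows):
depts.qty | depts.id | depts.name | depts.score | books.yr | books.score
9 | 8 | alice | 40 | 4 | 40
8 | 3 | eve | 4 | 7 | 4
8 | 3 | eve | 4 | 6 | 4
40 | 5 | alice | 4 | 7 | 4
40 | 5 | alice | 4 | 6 | 4
After WHERE (4 rows):
depts.qty | depts.id | depts.name | depts.score | books.yr | books.score
8 | 3 | eve | 4 | 7 | 4
8 | 3 | eve | 4 | 6 | 4
40 | 5 | alice | 4 | 7 | 4
40 | 5 | alice | 4 | 6 | 4
After SELECT (4 rows):
depts.qty | depts.name
8 | eve
8 | eve
40 | alice
40 | alice

== RESULT ==
depts.qty | depts.name
8 | eve
8 | eve
40 | alice
40 | alice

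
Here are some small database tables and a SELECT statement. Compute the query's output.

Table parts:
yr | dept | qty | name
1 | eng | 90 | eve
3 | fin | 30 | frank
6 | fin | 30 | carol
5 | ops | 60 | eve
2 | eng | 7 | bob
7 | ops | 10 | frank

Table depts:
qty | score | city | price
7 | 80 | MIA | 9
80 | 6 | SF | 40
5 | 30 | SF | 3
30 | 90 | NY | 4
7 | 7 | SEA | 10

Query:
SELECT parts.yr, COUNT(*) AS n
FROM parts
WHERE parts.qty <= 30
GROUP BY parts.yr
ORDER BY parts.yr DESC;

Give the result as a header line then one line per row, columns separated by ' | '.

== RESULT ==
parts.yr | n
7 | 1
6 | 1
3 | 1
2 | 1

Derivation:
After WHERE (4 rows):
parts.yr | parts.dept | parts.qty | parts.name
3 | fin | 30 | frank
6 | fin | 30 | carol
2 | eng | 7 | bob
7 | ops | 10 | frank
After GROUP BY (4 rows):
parts.yr | n
3 | 1
6 | 1
2 | 1
7 | 1
After ORDER BY (4 rows):
parts.yr | n
7 | 1
6 | 1
3 | 1
2 | 1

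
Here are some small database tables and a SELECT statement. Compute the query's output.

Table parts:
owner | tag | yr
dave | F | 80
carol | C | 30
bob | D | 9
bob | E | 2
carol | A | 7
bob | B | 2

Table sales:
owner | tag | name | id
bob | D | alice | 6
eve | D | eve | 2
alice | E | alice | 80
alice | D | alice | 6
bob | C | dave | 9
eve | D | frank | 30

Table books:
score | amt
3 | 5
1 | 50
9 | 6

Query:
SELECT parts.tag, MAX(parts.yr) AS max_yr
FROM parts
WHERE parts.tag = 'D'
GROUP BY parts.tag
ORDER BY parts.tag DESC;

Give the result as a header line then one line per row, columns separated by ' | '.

== RESULT ==
parts.tag | max_yr
D | 9

Derivation:
After WHERE (1 rows):
parts.owner | parts.tag | parts.yr
bob | D | 9
After GROUP BY (1 rows):
parts.tag | max_yr
D | 9
After ORDER BY (1 rows):
parts.tag | max_yr
D | 9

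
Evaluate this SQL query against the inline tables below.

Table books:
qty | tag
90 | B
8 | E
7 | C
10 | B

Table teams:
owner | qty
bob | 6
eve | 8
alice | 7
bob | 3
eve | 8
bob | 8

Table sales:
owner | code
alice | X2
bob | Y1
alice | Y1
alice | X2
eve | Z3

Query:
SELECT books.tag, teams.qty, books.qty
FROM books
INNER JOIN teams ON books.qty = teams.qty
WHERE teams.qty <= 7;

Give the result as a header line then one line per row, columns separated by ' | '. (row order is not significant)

After JOIN teams (4 rows):
books.qty | books.tag | teams.owner | teams.qty
8 | E | eve | 8
8 | E | eve | 8
8 | E | bob | 8
7 | C | alice | 7
After WHERE (1 rows):
books.qty | books.tag | teams.owner | teams.qty
7 | C | alice | 7
After SELECT (1 rows):
books.tag | teams.qty | books.qty
C | 7 | 7

== RESULT ==
books.tag | teams.qty | books.qty
C | 7 | 7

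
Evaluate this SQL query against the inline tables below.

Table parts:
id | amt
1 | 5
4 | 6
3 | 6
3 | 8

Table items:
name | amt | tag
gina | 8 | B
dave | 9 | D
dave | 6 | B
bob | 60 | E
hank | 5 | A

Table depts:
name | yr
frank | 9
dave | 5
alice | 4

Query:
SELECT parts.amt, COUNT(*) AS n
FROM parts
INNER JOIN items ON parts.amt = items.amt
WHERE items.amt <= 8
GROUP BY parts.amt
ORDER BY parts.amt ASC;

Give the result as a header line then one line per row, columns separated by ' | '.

After JOIN items (4 rows):
parts.id | parts.amt | items.name | items.amt | items.tag
1 | 5 | hank | 5 | A
4 | 6 | dave | 6 | B
3 | 6 | dave | 6 | B
3 | 8 | gina | 8 | B
After WHERE (4 rows):
parts.id | parts.amt | items.name | items.amt | items.tag
1 | 5 | hank | 5 | A
4 | 6 | dave | 6 | B
3 | 6 | dave | 6 | B
3 | 8 | gina | 8 | B
After GROUP BY (3 rows):
parts.amt | n
5 | 1
6 | 2
8 | 1
After ORDER BY (3 rows):
parts.amt | n
5 | 1
6 | 2
8 | 1

== RESULT ==
parts.amt | n
5 | 1
6 | 2
8 | 1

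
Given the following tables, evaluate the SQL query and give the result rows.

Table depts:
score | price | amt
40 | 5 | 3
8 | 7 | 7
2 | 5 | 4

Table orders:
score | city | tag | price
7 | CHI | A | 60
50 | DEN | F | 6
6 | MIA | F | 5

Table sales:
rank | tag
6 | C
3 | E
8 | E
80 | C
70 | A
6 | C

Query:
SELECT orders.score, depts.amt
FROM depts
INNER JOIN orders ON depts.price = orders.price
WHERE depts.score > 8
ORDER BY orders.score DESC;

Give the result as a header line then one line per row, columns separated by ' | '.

After JOIN orders (2 rows):
depts.score | depts.price | depts.amt | orders.score | orders.city | orders.tag | orders.price
40 | 5 | 3 | 6 | MIA | F | 5
2 | 5 | 4 | 6 | MIA | F | 5
After WHERE (1 rows):
depts.score | depts.price | depts.amt | orders.score | orders.city | orders.tag | orders.price
40 | 5 | 3 | 6 | MIA | F | 5
After SELECT (1 rows):
orders.score | depts.amt
6 | 3
After ORDER BY (1 rows):
orders.score | depts.amt
6 | 3

== RESULT ==
orders.score | depts.amt
6 | 3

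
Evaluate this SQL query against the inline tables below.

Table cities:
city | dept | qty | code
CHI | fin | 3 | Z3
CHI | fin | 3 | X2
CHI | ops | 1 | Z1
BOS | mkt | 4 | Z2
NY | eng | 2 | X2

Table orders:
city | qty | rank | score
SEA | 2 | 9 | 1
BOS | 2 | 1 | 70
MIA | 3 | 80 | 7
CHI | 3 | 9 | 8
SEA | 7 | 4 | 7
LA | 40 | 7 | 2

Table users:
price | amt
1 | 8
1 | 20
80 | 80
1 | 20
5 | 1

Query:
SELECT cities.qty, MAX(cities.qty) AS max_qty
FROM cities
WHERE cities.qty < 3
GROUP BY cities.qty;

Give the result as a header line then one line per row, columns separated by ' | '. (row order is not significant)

After WHERE (2 rows):
cities.city | cities.dept | cities.qty | cities.code
CHI | ops | 1 | Z1
NY | eng | 2 | X2
After GROUP BY (2 rows):
cities.qty | max_qty
1 | 1
2 | 2

== RESULT ==
cities.qty | max_qty
1 | 1
2 | 2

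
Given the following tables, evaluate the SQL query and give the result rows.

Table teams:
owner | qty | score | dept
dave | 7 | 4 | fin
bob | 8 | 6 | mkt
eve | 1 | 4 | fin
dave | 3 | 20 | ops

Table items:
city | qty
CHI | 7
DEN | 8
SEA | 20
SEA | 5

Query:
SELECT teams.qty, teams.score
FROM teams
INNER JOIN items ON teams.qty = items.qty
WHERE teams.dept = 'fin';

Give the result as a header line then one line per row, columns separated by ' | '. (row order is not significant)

After JOIN items (2 rows):
teams.owner | teams.qty | teams.score | teams.dept | items.city | items.qty
dave | 7 | 4 | fin | CHI | 7
bob | 8 | 6 | mkt | DEN | 8
After WHERE (1 rows):
teams.owner | teams.qty | teams.score | teams.dept | items.city | items.qty
dave | 7 | 4 | fin | CHI | 7
After SELECT (1 rows):
teams.qty | teams.score
7 | 4

== RESULT ==
teams.qty | teams.score
7 | 4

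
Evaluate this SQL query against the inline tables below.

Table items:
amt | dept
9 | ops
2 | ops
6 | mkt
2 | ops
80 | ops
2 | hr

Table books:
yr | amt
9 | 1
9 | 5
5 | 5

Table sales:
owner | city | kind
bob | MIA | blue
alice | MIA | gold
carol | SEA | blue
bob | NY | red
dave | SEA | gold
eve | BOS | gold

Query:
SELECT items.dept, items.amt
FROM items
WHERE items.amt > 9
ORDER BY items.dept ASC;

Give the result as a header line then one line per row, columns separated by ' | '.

== RESULT ==
items.dept | items.amt
ops | 80

Derivation:
After WHERE (1 rows):
items.amt | items.dept
80 | ops
After SELECT (1 rows):
items.dept | items.amt
ops | 80
After ORDER BY (1 rows):
items.dept | items.amt
ops | 80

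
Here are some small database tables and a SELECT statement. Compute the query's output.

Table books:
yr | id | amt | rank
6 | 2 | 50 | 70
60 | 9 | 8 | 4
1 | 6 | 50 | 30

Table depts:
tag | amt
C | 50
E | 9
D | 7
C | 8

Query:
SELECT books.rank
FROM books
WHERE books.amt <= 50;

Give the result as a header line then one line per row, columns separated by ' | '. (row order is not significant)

After WHERE (3 rows):
books.yr | books.id | books.amt | books.rank
6 | 2 | 50 | 70
60 | 9 | 8 | 4
1 | 6 | 50 | 30
After SELECT (3 rows):
books.rank
70
4
30

== RESULT ==
books.rank
70
4
30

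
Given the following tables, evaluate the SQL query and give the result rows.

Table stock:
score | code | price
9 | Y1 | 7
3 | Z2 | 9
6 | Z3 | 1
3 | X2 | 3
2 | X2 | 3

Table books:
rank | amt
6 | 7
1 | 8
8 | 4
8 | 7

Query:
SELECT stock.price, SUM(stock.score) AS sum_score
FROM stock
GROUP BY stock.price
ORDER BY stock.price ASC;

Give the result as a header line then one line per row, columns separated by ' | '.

After GROUP BY (4 rows):
stock.price | sum_score
7 | 9
9 | 3
1 | 6
3 | 5
After ORDER BY (4 rows):
stock.price | sum_score
1 | 6
3 | 5
7 | 9
9 | 3

== RESULT ==
stock.price | sum_score
1 | 6
3 | 5
7 | 9
9 | 3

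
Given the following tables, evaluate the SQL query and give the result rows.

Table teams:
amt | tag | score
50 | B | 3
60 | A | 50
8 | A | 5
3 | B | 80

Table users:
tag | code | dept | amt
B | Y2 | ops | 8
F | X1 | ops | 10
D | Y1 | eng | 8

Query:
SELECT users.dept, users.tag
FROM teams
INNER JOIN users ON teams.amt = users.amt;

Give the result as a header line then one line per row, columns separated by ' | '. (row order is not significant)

== RESULT ==
users.dept | users.tag
ops | B
eng | D

Derivation:
After JOIN users (2 rows):
teams.amt | teams.tag | teams.score | users.tag | users.code | users.dept | users.amt
8 | A | 5 | B | Y2 | ops | 8
8 | A | 5 | D | Y1 | eng | 8
After SELECT (2 rows):
users.dept | users.tag
ops | B
eng | D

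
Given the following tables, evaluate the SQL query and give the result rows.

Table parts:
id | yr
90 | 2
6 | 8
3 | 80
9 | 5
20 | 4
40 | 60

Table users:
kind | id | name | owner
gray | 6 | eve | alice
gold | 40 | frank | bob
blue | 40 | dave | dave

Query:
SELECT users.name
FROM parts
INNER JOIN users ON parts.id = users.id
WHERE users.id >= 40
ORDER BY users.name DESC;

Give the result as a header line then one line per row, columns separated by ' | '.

== RESULT ==
users.name
frank
dave

Derivation:
After JOIN users (3 rows):
parts.id | parts.yr | users.kind | users.id | users.name | users.owner
6 | 8 | gray | 6 | eve | alice
40 | 60 | gold | 40 | frank | bob
40 | 60 | blue | 40 | dave | dave
After WHERE (2 rows):
parts.id | parts.yr | users.kind | users.id | users.name | users.owner
40 | 60 | gold | 40 | frank | bob
40 | 60 | blue | 40 | dave | dave
After SELECT (2 rows):
users.name
frank
dave
After ORDER BY (2 rows):
users.name
frank
dave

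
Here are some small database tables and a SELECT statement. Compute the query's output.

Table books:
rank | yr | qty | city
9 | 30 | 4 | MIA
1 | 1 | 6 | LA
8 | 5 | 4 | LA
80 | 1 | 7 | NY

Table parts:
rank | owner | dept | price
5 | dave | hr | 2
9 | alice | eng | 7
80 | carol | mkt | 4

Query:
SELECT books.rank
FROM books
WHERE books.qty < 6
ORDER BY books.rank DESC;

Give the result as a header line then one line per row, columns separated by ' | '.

After WHERE (2 rows):
books.rank | books.yr | books.qty | books.city
9 | 30 | 4 | MIA
8 | 5 | 4 | LA
After SELECT (2 rows):
books.rank
9
8
After ORDER BY (2 rows):
books.rank
9
8

== RESULT ==
books.rank
9
8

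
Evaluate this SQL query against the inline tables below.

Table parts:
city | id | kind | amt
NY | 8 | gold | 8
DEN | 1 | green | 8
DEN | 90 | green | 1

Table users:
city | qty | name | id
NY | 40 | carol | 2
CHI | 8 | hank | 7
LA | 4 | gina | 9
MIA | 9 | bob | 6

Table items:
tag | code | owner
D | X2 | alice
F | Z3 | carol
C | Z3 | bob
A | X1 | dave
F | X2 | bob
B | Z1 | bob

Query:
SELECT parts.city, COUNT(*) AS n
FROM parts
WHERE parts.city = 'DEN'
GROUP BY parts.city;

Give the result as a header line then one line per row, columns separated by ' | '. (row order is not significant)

== RESULT ==
parts.city | n
DEN | 2

Derivation:
After WHERE (2 rows):
parts.city | parts.id | parts.kind | parts.amt
DEN | 1 | green | 8
DEN | 90 | green | 1
After GROUP BY (1 rows):
parts.city | n
DEN | 2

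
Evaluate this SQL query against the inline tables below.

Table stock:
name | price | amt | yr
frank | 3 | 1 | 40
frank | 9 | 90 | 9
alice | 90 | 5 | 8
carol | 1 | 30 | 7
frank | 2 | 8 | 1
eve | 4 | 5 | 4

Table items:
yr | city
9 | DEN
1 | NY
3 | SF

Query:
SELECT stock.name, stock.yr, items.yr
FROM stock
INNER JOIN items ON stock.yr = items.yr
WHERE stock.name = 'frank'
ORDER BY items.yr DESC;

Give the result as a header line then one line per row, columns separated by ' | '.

After JOIN items (2 rows):
stock.name | stock.price | stock.amt | stock.yr | items.yr | items.city
frank | 9 | 90 | 9 | 9 | DEN
frank | 2 | 8 | 1 | 1 | NY
After WHERE (2 rows):
stock.name | stock.price | stock.amt | stock.yr | items.yr | items.city
frank | 9 | 90 | 9 | 9 | DEN
frank | 2 | 8 | 1 | 1 | NY
After SELECT (2 rows):
stock.name | stock.yr | items.yr
frank | 9 | 9
frank | 1 | 1
After ORDER BY (2 rows):
stock.name | stock.yr | items.yr
frank | 9 | 9
frank | 1 | 1

== RESULT ==
stock.name | stock.yr | items.yr
frank | 9 | 9
frank | 1 | 1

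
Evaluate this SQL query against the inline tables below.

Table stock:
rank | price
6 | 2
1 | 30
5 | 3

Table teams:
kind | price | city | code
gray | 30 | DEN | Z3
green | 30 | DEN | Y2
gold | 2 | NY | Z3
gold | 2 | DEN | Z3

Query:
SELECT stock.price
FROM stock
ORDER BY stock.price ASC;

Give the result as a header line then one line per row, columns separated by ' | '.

== RESULT ==
stock.price
2
3
30

Derivation:
After SELECT (3 rows):
stock.price
2
30
3
After ORDER BY (3 rows):
stock.price
2
3
30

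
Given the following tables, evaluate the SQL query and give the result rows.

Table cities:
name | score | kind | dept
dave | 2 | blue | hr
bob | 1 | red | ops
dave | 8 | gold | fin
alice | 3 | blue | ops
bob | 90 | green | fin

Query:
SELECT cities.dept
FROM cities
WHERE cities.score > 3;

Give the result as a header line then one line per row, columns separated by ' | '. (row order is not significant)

== RESULT ==
cities.dept
fin
fin

Derivation:
After WHERE (2 rows):
cities.name | cities.score | cities.kind | cities.dept
dave | 8 | gold | fin
bob | 90 | green | fin
After SELECT (2 rows):
cities.dept
fin
fin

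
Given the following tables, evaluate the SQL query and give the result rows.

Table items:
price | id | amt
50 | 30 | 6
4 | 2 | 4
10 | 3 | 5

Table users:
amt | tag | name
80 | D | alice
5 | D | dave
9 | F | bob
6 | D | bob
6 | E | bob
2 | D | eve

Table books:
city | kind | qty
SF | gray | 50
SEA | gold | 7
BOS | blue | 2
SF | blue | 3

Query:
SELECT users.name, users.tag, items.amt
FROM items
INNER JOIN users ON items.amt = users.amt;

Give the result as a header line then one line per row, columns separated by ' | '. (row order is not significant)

== RESULT ==
users.name | users.tag | items.amt
bob | D | 6
bob | E | 6
dave | D | 5

Derivation:
After JOIN users (3 rows):
items.price | items.id | items.amt | users.amt | users.tag | users.name
50 | 30 | 6 | 6 | D | bob
50 | 30 | 6 | 6 | E | bob
10 | 3 | 5 | 5 | D | dave
After SELECT (3 rows):
users.name | users.tag | items.amt
bob | D | 6
bob | E | 6
dave | D | 5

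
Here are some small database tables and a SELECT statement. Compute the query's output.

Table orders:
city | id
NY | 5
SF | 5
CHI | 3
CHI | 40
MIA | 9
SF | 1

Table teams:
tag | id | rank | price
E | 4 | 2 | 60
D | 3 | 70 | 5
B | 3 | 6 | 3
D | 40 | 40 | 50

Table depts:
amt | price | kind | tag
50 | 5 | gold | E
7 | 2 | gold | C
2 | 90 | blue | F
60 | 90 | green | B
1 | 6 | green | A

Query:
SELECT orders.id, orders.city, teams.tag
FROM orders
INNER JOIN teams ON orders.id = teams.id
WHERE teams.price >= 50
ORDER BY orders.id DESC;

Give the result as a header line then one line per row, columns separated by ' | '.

After JOIN teams (3 rows):
orders.city | orders.id | teams.tag | teams.id | teams.rank | teams.price
CHI | 3 | D | 3 | 70 | 5
CHI | 3 | B | 3 | 6 | 3
CHI | 40 | D | 40 | 40 | 50
After WHERE (1 rows):
orders.city | orders.id | teams.tag | teams.id | teams.rank | teams.price
CHI | 40 | D | 40 | 40 | 50
After SELECT (1 rows):
orders.id | orders.city | teams.tag
40 | CHI | D
After ORDER BY (1 rows):
orders.id | orders.city | teams.tag
40 | CHI | D

== RESULT ==
orders.id | orders.city | teams.tag
40 | CHI | D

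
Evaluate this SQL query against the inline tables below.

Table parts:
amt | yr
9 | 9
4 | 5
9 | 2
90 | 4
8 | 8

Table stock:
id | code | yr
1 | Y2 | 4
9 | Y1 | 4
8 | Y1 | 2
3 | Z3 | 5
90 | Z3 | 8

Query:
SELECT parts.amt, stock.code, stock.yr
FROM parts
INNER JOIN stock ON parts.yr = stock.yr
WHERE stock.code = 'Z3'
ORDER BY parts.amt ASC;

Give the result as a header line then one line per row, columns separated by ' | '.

After JOIN stock (5 rows):
parts.amt | parts.yr | stock.id | stock.code | stock.yr
4 | 5 | 3 | Z3 | 5
9 | 2 | 8 | Y1 | 2
90 | 4 | 1 | Y2 | 4
90 | 4 | 9 | Y1 | 4
8 | 8 | 90 | Z3 | 8
After WHERE (2 rows):
parts.amt | parts.yr | stock.id | stock.code | stock.yr
4 | 5 | 3 | Z3 | 5
8 | 8 | 90 | Z3 | 8
After SELECT (2 rows):
parts.amt | stock.code | stock.yr
4 | Z3 | 5
8 | Z3 | 8
After ORDER BY (2 rows):
parts.amt | stock.code | stock.yr
4 | Z3 | 5
8 | Z3 | 8

== RESULT ==
parts.amt | stock.code | stock.yr
4 | Z3 | 5
8 | Z3 | 8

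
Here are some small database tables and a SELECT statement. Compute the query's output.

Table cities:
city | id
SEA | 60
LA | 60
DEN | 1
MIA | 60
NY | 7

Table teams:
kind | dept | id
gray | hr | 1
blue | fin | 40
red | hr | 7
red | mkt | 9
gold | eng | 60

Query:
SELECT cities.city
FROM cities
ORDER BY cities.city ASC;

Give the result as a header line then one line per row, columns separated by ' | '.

== RESULT ==
cities.city
DEN
LA
MIA
NY
SEA

Derivation:
After SELECT (5 rows):
cities.city
SEA
LA
DEN
MIA
NY
After ORDER BY (5 rows):
cities.city
DEN
LA
MIA
NY
SEA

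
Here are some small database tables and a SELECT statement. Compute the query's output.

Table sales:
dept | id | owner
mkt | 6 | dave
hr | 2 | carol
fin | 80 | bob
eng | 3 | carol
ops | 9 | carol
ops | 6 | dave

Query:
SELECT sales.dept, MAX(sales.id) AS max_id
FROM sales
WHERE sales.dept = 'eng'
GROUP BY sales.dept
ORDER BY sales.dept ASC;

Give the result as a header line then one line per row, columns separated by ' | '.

== RESULT ==
sales.dept | max_id
eng | 3

Derivation:
After WHERE (1 rows):
sales.dept | sales.id | sales.owner
eng | 3 | carol
After GROUP BY (1 rows):
sales.dept | max_id
eng | 3
After ORDER BY (1 rows):
sales.dept | max_id
eng | 3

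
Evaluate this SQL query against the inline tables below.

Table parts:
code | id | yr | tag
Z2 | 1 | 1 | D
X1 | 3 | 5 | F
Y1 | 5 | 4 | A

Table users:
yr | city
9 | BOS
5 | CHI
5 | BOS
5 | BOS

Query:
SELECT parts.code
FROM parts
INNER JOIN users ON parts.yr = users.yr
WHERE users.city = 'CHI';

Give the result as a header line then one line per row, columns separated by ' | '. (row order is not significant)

After JOIN users (3 rows):
parts.code | parts.id | parts.yr | parts.tag | users.yr | users.city
X1 | 3 | 5 | F | 5 | CHI
X1 | 3 | 5 | F | 5 | BOS
X1 | 3 | 5 | F | 5 | BOS
After WHERE (1 rows):
parts.code | parts.id | parts.yr | parts.tag | users.yr | users.city
X1 | 3 | 5 | F | 5 | CHI
After SELECT (1 rows):
parts.code
X1

== RESULT ==
parts.code
X1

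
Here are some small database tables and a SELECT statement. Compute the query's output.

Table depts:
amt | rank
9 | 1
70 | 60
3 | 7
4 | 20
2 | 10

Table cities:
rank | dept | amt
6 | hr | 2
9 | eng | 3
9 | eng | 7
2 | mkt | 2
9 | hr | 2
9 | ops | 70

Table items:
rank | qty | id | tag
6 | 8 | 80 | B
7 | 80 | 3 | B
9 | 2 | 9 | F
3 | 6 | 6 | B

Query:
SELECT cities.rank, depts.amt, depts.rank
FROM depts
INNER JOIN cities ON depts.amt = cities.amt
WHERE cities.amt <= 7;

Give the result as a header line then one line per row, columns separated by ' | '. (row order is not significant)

After JOIN cities (5 rows):
depts.amt | depts.rank | cities.rank | cities.dept | cities.amt
70 | 60 | 9 | ops | 70
3 | 7 | 9 | eng | 3
2 | 10 | 6 | hr | 2
2 | 10 | 2 | mkt | 2
2 | 10 | 9 | hr | 2
After WHERE (4 rows):
depts.amt | depts.rank | cities.rank | cities.dept | cities.amt
3 | 7 | 9 | eng | 3
2 | 10 | 6 | hr | 2
2 | 10 | 2 | mkt | 2
2 | 10 | 9 | hr | 2
After SELECT (4 rows):
cities.rank | depts.amt | depts.rank
9 | 3 | 7
6 | 2 | 10
2 | 2 | 10
9 | 2 | 10

== RESULT ==
cities.rank | depts.amt | depts.rank
9 | 3 | 7
6 | 2 | 10
2 | 2 | 10
9 | 2 | 10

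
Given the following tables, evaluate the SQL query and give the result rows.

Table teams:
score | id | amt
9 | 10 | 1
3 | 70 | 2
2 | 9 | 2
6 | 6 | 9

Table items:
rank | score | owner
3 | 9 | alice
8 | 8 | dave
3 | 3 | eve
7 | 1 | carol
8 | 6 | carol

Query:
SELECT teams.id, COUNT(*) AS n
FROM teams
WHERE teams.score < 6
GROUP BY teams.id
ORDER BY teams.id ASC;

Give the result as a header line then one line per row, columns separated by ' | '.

== RESULT ==
teams.id | n
9 | 1
70 | 1

Derivation:
After WHERE (2 rows):
teams.score | teams.id | teams.amt
3 | 70 | 2
2 | 9 | 2
After GROUP BY (2 rows):
teams.id | n
70 | 1
9 | 1
After ORDER BY (2 rows):
teams.id | n
9 | 1
70 | 1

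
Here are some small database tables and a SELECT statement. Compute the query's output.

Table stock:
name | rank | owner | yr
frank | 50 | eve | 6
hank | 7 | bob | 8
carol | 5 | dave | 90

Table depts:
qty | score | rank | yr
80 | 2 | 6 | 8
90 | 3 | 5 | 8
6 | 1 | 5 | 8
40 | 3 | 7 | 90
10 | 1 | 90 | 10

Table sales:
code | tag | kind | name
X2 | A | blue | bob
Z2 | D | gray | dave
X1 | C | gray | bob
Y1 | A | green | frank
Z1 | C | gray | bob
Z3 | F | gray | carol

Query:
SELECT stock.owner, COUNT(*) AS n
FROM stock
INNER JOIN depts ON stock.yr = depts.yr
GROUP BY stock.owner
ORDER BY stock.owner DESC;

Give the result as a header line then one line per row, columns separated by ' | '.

== RESULT ==
stock.owner | n
dave | 1
bob | 3

Derivation:
After JOIN depts (4 rows):
stock.name | stock.rank | stock.owner | stock.yr | depts.qty | depts.score | depts.rank | depts.yr
hank | 7 | bob | 8 | 80 | 2 | 6 | 8
hank | 7 | bob | 8 | 90 | 3 | 5 | 8
hank | 7 | bob | 8 | 6 | 1 | 5 | 8
carol | 5 | dave | 90 | 40 | 3 | 7 | 90
After GROUP BY (2 rows):
stock.owner | n
bob | 3
dave | 1
After ORDER BY (2 rows):
stock.owner | n
dave | 1
bob | 3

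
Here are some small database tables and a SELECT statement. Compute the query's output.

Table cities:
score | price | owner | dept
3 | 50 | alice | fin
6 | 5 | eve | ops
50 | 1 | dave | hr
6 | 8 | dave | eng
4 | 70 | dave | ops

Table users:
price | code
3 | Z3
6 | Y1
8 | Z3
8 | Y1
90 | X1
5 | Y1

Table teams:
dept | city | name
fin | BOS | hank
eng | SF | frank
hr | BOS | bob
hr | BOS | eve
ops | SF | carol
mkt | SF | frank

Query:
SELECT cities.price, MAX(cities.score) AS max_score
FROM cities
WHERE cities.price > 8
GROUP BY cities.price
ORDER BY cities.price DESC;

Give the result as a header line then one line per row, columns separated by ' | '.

After WHERE (2 rows):
cities.score | cities.price | cities.owner | cities.dept
3 | 50 | alice | fin
4 | 70 | dave | ops
After GROUP BY (2 rows):
cities.price | max_score
50 | 3
70 | 4
After ORDER BY (2 rows):
cities.price | max_score
70 | 4
50 | 3

== RESULT ==
cities.price | max_score
70 | 4
50 | 3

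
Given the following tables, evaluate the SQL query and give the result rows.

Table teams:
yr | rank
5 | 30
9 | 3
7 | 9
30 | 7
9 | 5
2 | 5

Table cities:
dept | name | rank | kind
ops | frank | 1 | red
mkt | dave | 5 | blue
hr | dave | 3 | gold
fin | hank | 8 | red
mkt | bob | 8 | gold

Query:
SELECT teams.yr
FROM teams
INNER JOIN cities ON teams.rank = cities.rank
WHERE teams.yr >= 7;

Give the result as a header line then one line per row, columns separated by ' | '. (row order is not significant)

After JOIN cities (3 rows):
teams.yr | teams.rank | cities.dept | cities.name | cities.rank | cities.kind
9 | 3 | hr | dave | 3 | gold
9 | 5 | mkt | dave | 5 | blue
2 | 5 | mkt | dave | 5 | blue
After WHERE (2 rows):
teams.yr | teams.rank | cities.dept | cities.name | cities.rank | cities.kind
9 | 3 | hr | dave | 3 | gold
9 | 5 | mkt | dave | 5 | blue
After SELECT (2 rows):
teams.yr
9
9

== RESULT ==
teams.yr
9
9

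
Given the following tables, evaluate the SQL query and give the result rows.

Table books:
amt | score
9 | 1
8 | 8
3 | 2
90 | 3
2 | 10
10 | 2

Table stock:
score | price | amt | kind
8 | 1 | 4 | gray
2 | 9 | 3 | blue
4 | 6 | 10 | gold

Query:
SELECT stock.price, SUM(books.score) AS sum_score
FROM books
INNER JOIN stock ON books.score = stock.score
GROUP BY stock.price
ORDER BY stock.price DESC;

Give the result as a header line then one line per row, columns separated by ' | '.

== RESULT ==
stock.price | sum_score
9 | 4
1 | 8

Derivation:
After JOIN stock (3 rows):
books.amt | books.score | stock.score | stock.price | stock.amt | stock.kind
8 | 8 | 8 | 1 | 4 | gray
3 | 2 | 2 | 9 | 3 | blue
10 | 2 | 2 | 9 | 3 | blue
After GROUP BY (2 rows):
stock.price | sum_score
1 | 8
9 | 4
After ORDER BY (2 rows):
stock.price | sum_score
9 | 4
1 | 8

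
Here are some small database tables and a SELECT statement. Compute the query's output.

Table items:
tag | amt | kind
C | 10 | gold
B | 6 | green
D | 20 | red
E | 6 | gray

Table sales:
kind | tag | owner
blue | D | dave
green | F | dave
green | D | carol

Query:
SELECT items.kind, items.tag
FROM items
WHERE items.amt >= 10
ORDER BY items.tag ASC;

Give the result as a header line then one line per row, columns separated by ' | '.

== RESULT ==
items.kind | items.tag
gold | C
red | D

Derivation:
After WHERE (2 rows):
items.tag | items.amt | items.kind
C | 10 | gold
D | 20 | red
After SELECT (2 rows):
items.kind | items.tag
gold | C
red | D
After ORDER BY (2 rows):
items.kind | items.tag
gold | C
red | D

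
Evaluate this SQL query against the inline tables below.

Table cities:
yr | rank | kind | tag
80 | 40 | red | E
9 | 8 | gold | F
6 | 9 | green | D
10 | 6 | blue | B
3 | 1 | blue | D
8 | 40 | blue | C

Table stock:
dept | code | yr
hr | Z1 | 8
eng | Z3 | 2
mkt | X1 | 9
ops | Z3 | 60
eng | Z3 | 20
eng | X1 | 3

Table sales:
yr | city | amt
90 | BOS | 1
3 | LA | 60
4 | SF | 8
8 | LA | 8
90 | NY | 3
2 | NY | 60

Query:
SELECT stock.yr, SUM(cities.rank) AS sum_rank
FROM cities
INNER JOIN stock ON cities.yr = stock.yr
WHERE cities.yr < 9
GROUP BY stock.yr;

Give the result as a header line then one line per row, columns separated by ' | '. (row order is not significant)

After JOIN stock (3 rows):
cities.yr | cities.rank | cities.kind | cities.tag | stock.dept | stock.code | stock.yr
9 | 8 | gold | F | mkt | X1 | 9
3 | 1 | blue | D | eng | X1 | 3
8 | 40 | blue | C | hr | Z1 | 8
After WHERE (2 rows):
cities.yr | cities.rank | cities.kind | cities.tag | stock.dept | stock.code | stock.yr
3 | 1 | blue | D | eng | X1 | 3
8 | 40 | blue | C | hr | Z1 | 8
After GROUP BY (2 rows):
stock.yr | sum_rank
3 | 1
8 | 40

== RESULT ==
stock.yr | sum_rank
3 | 1
8 | 40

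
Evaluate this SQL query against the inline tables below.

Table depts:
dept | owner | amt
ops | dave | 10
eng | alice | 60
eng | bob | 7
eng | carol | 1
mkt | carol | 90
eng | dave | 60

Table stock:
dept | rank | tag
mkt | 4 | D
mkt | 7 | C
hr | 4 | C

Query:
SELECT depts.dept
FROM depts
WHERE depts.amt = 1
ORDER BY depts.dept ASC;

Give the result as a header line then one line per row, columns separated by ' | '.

After WHERE (1 rows):
depts.dept | depts.owner | depts.amt
eng | carol | 1
After SELECT (1 rows):
depts.dept
eng
After ORDER BY (1 rows):
depts.dept
eng

== RESULT ==
depts.dept
eng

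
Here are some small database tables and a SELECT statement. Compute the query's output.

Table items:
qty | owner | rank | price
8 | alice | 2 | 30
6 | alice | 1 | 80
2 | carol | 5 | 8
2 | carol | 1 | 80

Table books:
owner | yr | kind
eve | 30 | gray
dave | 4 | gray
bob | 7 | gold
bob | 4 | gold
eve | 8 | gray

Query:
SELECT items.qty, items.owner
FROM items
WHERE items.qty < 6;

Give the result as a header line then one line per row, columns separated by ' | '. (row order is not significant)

After WHERE (2 rows):
items.qty | items.owner | items.rank | items.price
2 | carol | 5 | 8
2 | carol | 1 | 80
After SELECT (2 rows):
items.qty | items.owner
2 | carol
2 | carol

== RESULT ==
items.qty | items.owner
2 | carol
2 | carol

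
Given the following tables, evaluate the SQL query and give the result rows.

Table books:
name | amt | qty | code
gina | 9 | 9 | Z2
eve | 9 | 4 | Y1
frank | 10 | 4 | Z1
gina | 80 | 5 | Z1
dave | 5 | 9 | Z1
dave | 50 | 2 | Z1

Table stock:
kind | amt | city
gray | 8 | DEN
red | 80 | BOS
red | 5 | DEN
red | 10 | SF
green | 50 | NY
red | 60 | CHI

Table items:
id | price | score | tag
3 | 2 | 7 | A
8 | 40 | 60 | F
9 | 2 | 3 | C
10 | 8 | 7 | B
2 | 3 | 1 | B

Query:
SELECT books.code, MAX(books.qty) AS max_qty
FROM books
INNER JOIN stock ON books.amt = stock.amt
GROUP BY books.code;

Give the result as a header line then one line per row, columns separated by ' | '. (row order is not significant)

After JOIN stock (4 rows):
books.name | books.amt | books.qty | books.code | stock.kind | stock.amt | stock.city
frank | 10 | 4 | Z1 | red | 10 | SF
gina | 80 | 5 | Z1 | red | 80 | BOS
dave | 5 | 9 | Z1 | red | 5 | DEN
dave | 50 | 2 | Z1 | green | 50 | NY
After GROUP BY (1 rows):
books.code | max_qty
Z1 | 9

== RESULT ==
books.code | max_qty
Z1 | 9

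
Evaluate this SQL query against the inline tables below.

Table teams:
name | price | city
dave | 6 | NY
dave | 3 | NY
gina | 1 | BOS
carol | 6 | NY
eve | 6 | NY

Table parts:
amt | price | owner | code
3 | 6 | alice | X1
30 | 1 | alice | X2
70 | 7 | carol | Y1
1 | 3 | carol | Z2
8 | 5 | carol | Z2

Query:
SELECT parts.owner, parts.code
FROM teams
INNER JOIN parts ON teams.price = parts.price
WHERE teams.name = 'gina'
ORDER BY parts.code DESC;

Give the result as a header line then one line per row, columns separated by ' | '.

== RESULT ==
parts.owner | parts.code
alice | X2

Derivation:
After JOIN parts (5 rows):
teams.name | teams.price | teams.city | parts.amt | parts.price | parts.owner | parts.code
dave | 6 | NY | 3 | 6 | alice | X1
dave | 3 | NY | 1 | 3 | carol | Z2
gina | 1 | BOS | 30 | 1 | alice | X2
carol | 6 | NY | 3 | 6 | alice | X1
eve | 6 | NY | 3 | 6 | alice | X1
After WHERE (1 rows):
teams.name | teams.price | teams.city | parts.amt | parts.price | parts.owner | parts.code
gina | 1 | BOS | 30 | 1 | alice | X2
After SELECT (1 rows):
parts.owner | parts.code
alice | X2
After ORDER BY (1 rows):
parts.owner | parts.code
alice | X2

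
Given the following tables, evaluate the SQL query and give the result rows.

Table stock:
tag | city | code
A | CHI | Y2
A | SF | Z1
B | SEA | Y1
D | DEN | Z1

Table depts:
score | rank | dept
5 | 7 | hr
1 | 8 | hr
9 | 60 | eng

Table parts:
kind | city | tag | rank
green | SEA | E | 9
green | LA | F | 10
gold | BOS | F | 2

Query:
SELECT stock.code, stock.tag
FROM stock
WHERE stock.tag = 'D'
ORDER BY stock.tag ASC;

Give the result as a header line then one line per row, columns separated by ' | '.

== RESULT ==
stock.code | stock.tag
Z1 | D

Derivation:
After WHERE (1 rows):
stock.tag | stock.city | stock.code
D | DEN | Z1
After SELECT (1 rows):
stock.code | stock.tag
Z1 | D
After ORDER BY (1 rows):
stock.code | stock.tag
Z1 | D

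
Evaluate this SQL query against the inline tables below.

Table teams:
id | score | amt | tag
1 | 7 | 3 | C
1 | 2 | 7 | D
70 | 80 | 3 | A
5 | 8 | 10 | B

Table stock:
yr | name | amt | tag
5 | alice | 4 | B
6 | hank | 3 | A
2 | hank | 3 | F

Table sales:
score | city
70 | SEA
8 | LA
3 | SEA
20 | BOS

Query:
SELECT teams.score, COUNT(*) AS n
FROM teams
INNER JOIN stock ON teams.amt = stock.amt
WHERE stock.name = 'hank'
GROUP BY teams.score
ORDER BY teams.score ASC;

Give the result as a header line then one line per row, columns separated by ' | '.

== RESULT ==
teams.score | n
7 | 2
80 | 2

Derivation:
After JOIN stock (4 rows):
teams.id | teams.score | teams.amt | teams.tag | stock.yr | stock.name | stock.amt | stock.tag
1 | 7 | 3 | C | 6 | hank | 3 | A
1 | 7 | 3 | C | 2 | hank | 3 | F
70 | 80 | 3 | A | 6 | hank | 3 | A
70 | 80 | 3 | A | 2 | hank | 3 | F
After WHERE (4 rows):
teams.id | teams.score | teams.amt | teams.tag | stock.yr | stock.name | stock.amt | stock.tag
1 | 7 | 3 | C | 6 | hank | 3 | A
1 | 7 | 3 | C | 2 | hank | 3 | F
70 | 80 | 3 | A | 6 | hank | 3 | A
70 | 80 | 3 | A | 2 | hank | 3 | F
After GROUP BY (2 rows):
teams.score | n
7 | 2
80 | 2
After ORDER BY (2 rows):
teams.score | n
7 | 2
80 | 2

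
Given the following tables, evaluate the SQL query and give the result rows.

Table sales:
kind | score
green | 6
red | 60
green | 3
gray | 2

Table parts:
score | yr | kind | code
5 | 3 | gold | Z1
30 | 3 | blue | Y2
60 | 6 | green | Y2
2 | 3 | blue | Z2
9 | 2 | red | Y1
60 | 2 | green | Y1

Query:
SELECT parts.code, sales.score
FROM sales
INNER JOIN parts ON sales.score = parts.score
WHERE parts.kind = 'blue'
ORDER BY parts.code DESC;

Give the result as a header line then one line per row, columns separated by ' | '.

== RESULT ==
parts.code | sales.score
Z2 | 2

Derivation:
After JOIN parts (3 rows):
sales.kind | sales.score | parts.score | parts.yr | parts.kind | parts.code
red | 60 | 60 | 6 | green | Y2
red | 60 | 60 | 2 | green | Y1
gray | 2 | 2 | 3 | blue | Z2
After WHERE (1 rows):
sales.kind | sales.score | parts.score | parts.yr | parts.kind | parts.code
gray | 2 | 2 | 3 | blue | Z2
After SELECT (1 rows):
parts.code | sales.score
Z2 | 2
After ORDER BY (1 rows):
parts.code | sales.score
Z2 | 2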